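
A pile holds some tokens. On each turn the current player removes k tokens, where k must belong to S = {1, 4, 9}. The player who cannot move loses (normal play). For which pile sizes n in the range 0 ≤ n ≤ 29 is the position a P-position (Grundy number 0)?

n :  0  1  2  3  4  5  6  7  8  9 10 11 12 13 14 15 16 17 18 19 20 21 22 23 24 25 26 27 28 29
G :  0  1  0  1  2  0  1  0  1  2  0  1  0  1  2  0  1  0  1  2  0  1  0  1  2  0  1  0  1  2
P-positions are exactly the n with G(n) = 0.

0, 2, 5, 7, 10, 12, 15, 17, 20, 22, 25, 27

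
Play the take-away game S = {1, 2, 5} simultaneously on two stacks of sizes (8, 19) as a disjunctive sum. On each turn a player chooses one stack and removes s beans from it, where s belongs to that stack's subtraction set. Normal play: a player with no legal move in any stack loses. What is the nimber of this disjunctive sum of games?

3

All stacks use S = {1, 2, 5}:
G(0) = 0
G(1) = mex{0} = 1
G(2) = mex{1,0} = 2
G(3) = mex{2,1} = 0
G(4) = mex{0,2} = 1
G(5) = mex{1,0,0} = 2
G(6) = mex{2,1,1} = 0
G(7) = mex{0,2,2} = 1
G(8) = mex{1,0,0} = 2
G(9) = mex{2,1,1} = 0
G(10) = mex{0,2,2} = 1
G(11) = mex{1,0,0} = 2
G(12) = mex{2,1,1} = 0
G(13) = mex{0,2,2} = 1
G(14) = mex{1,0,0} = 2
G(15) = mex{2,1,1} = 0
G(16) = mex{0,2,2} = 1
G(17) = mex{1,0,0} = 2
G(18) = mex{2,1,1} = 0
G(19) = mex{0,2,2} = 1
Stack A: G(8) = 2.
Stack B: G(19) = 1.
Combined Grundy value = 2 ⊕ 1 = 3.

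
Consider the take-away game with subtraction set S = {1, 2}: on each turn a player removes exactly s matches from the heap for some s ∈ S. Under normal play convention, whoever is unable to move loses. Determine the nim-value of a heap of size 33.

n :  0  1  2  3  4  5  6  7  8  9 10 11 12 13 14 15 16 17 18 19 20 21 22 23 24 25 26 27 28 29 30 31 32 33
G :  0  1  2  0  1  2  0  1  2  0  1  2  0  1  2  0  1  2  0  1  2  0  1  2  0  1  2  0  1  2  0  1  2  0

0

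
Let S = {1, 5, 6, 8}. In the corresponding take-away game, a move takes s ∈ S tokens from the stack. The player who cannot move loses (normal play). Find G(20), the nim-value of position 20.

G(0) = 0
G(1) = mex{0} = 1
G(2) = mex{1} = 0
G(3) = mex{0} = 1
G(4) = mex{1} = 0
G(5) = mex{0,0} = 1
G(6) = mex{1,1,0} = 2
G(7) = mex{2,0,1} = 3
G(8) = mex{3,1,0,0} = 2
G(9) = mex{2,0,1,1} = 3
G(10) = mex{3,1,0,0} = 2
G(11) = mex{2,2,1,1} = 0
G(12) = mex{0,3,2,0} = 1
G(13) = mex{1,2,3,1} = 0
G(14) = mex{0,3,2,2} = 1
G(15) = mex{1,2,3,3} = 0
G(16) = mex{0,0,2,2} = 1
G(17) = mex{1,1,0,3} = 2
G(18) = mex{2,0,1,2} = 3
G(19) = mex{3,1,0,0} = 2
G(20) = mex{2,0,1,1} = 3

3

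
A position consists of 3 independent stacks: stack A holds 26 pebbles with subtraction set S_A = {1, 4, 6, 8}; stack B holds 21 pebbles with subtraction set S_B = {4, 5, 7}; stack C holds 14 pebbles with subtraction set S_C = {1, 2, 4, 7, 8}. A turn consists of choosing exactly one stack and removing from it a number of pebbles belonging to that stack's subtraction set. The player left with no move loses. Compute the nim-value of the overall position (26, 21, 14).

Stack A, S = {1, 4, 6, 8}:
n :  0  1  2  3  4  5  6  7  8  9 10 11 12 13 14 15 16 17 18 19 20 21 22 23 24 25 26
G :  0  1  0  1  2  0  1  0  1  2  3  2  0  1  0  1  2  0  1  0  1  2  3  2  0  1  0
G_A(26) = 0.
Stack B, S = {4, 5, 7}:
G(0) = 0
G(1) = mex{} = 0
G(2) = mex{} = 0
G(3) = mex{} = 0
G(4) = mex{0} = 1
G(5) = mex{0,0} = 1
G(6) = mex{0,0} = 1
G(7) = mex{0,0,0} = 1
G(8) = mex{1,0,0} = 2
G(9) = mex{1,1,0} = 2
G(10) = mex{1,1,0} = 2
G(11) = mex{1,1,1} = 0
G(12) = mex{2,1,1} = 0
G(13) = mex{2,2,1} = 0
G(14) = mex{2,2,1} = 0
G(15) = mex{0,2,2} = 1
G(16) = mex{0,0,2} = 1
G(17) = mex{0,0,2} = 1
G(18) = mex{0,0,0} = 1
G(19) = mex{1,0,0} = 2
G(20) = mex{1,1,0} = 2
G(21) = mex{1,1,0} = 2
G_B(21) = 2.
Stack C, S = {1, 2, 4, 7, 8}:
n :  0  1  2  3  4  5  6  7  8  9 10 11 12 13 14
G :  0  1  2  0  1  2  0  1  2  0  1  2  0  1  2
G_C(14) = 2.
Combined Grundy value = 0 ⊕ 2 ⊕ 2 = 0.

0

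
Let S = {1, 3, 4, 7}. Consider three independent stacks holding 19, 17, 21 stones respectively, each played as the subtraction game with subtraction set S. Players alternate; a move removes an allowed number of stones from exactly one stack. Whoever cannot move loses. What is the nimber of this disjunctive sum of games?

3

All stacks use S = {1, 3, 4, 7}:
G(0) = 0
G(1) = mex{0} = 1
G(2) = mex{1} = 0
G(3) = mex{0,0} = 1
G(4) = mex{1,1,0} = 2
G(5) = mex{2,0,1} = 3
G(6) = mex{3,1,0} = 2
G(7) = mex{2,2,1,0} = 3
G(8) = mex{3,3,2,1} = 0
G(9) = mex{0,2,3,0} = 1
G(10) = mex{1,3,2,1} = 0
G(11) = mex{0,0,3,2} = 1
G(12) = mex{1,1,0,3} = 2
G(13) = mex{2,0,1,2} = 3
G(14) = mex{3,1,0,3} = 2
G(15) = mex{2,2,1,0} = 3
G(16) = mex{3,3,2,1} = 0
G(17) = mex{0,2,3,0} = 1
G(18) = mex{1,3,2,1} = 0
G(19) = mex{0,0,3,2} = 1
G(20) = mex{1,1,0,3} = 2
G(21) = mex{2,0,1,2} = 3
Stack A: G(19) = 1.
Stack B: G(17) = 1.
Stack C: G(21) = 3.
Combined Grundy value = 1 ⊕ 1 ⊕ 3 = 3.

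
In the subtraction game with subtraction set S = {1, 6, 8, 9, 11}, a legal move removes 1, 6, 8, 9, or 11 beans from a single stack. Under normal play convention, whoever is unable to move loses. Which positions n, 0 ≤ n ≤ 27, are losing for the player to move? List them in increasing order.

0, 2, 4, 7, 14, 17, 19, 21, 24

n :  0  1  2  3  4  5  6  7  8  9 10 11 12 13 14 15 16 17 18 19 20 21 22 23 24 25 26 27
G :  0  1  0  1  0  1  2  0  1  2  3  2  3  2  0  1  2  0  1  0  1  0  1  2  0  1  2  3
P-positions are exactly the n with G(n) = 0.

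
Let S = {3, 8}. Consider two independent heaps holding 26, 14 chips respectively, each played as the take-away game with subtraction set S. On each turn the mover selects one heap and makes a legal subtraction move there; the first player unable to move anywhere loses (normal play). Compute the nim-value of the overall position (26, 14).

All heaps use S = {3, 8}:
n :  0  1  2  3  4  5  6  7  8  9 10 11 12 13 14 15 16 17 18 19 20 21 22 23 24 25 26
G :  0  0  0  1  1  1  0  0  2  1  1  0  0  0  1  1  1  0  0  2  1  1  0  0  0  1  1
Heap A: G(26) = 1.
Heap B: G(14) = 1.
Combined Grundy value = 1 ⊕ 1 = 0.

0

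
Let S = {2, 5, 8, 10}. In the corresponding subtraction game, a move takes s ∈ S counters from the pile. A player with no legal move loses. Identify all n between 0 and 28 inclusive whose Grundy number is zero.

0, 1, 4, 7, 13, 16, 19, 20

G(0) = 0
G(1) = mex{} = 0
G(2) = mex{0} = 1
G(3) = mex{0} = 1
G(4) = mex{1} = 0
G(5) = mex{1,0} = 2
G(6) = mex{0,0} = 1
G(7) = mex{2,1} = 0
G(8) = mex{1,1,0} = 2
G(9) = mex{0,0,0} = 1
G(10) = mex{2,2,1,0} = 3
G(11) = mex{1,1,1,0} = 2
G(12) = mex{3,0,0,1} = 2
G(13) = mex{2,2,2,1} = 0
G(14) = mex{2,1,1,0} = 3
G(15) = mex{0,3,0,2} = 1
G(16) = mex{3,2,2,1} = 0
G(17) = mex{1,2,1,0} = 3
G(18) = mex{0,0,3,2} = 1
G(19) = mex{3,3,2,1} = 0
G(20) = mex{1,1,2,3} = 0
G(21) = mex{0,0,0,2} = 1
G(22) = mex{0,3,3,2} = 1
G(23) = mex{1,1,1,0} = 2
G(24) = mex{1,0,0,3} = 2
G(25) = mex{2,0,3,1} = 4
G(26) = mex{2,1,1,0} = 3
G(27) = mex{4,1,0,3} = 2
G(28) = mex{3,2,0,1} = 4
P-positions are exactly the n with G(n) = 0.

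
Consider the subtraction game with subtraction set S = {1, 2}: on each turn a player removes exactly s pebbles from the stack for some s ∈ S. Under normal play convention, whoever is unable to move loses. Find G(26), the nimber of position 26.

2

G(0) = 0
G(1) = mex{0} = 1
G(2) = mex{1,0} = 2
G(3) = mex{2,1} = 0
G(4) = mex{0,2} = 1
G(5) = mex{1,0} = 2
G(6) = mex{2,1} = 0
G(7) = mex{0,2} = 1
G(8) = mex{1,0} = 2
G(9) = mex{2,1} = 0
G(10) = mex{0,2} = 1
G(11) = mex{1,0} = 2
G(12) = mex{2,1} = 0
G(13) = mex{0,2} = 1
G(14) = mex{1,0} = 2
G(15) = mex{2,1} = 0
G(16) = mex{0,2} = 1
G(17) = mex{1,0} = 2
G(18) = mex{2,1} = 0
G(19) = mex{0,2} = 1
G(20) = mex{1,0} = 2
G(21) = mex{2,1} = 0
G(22) = mex{0,2} = 1
G(23) = mex{1,0} = 2
G(24) = mex{2,1} = 0
G(25) = mex{0,2} = 1
G(26) = mex{1,0} = 2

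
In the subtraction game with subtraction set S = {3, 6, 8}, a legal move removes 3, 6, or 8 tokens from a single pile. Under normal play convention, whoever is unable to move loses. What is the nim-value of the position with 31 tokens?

G(0) = 0
G(1) = mex{} = 0
G(2) = mex{} = 0
G(3) = mex{0} = 1
G(4) = mex{0} = 1
G(5) = mex{0} = 1
G(6) = mex{1,0} = 2
G(7) = mex{1,0} = 2
G(8) = mex{1,0,0} = 2
G(9) = mex{2,1,0} = 3
G(10) = mex{2,1,0} = 3
G(11) = mex{2,1,1} = 0
G(12) = mex{3,2,1} = 0
G(13) = mex{3,2,1} = 0
G(14) = mex{0,2,2} = 1
G(15) = mex{0,3,2} = 1
G(16) = mex{0,3,2} = 1
G(17) = mex{1,0,3} = 2
G(18) = mex{1,0,3} = 2
G(19) = mex{1,0,0} = 2
G(20) = mex{2,1,0} = 3
G(21) = mex{2,1,0} = 3
G(22) = mex{2,1,1} = 0
G(23) = mex{3,2,1} = 0
G(24) = mex{3,2,1} = 0
G(25) = mex{0,2,2} = 1
G(26) = mex{0,3,2} = 1
G(27) = mex{0,3,2} = 1
G(28) = mex{1,0,3} = 2
G(29) = mex{1,0,3} = 2
G(30) = mex{1,0,0} = 2
G(31) = mex{2,1,0} = 3

3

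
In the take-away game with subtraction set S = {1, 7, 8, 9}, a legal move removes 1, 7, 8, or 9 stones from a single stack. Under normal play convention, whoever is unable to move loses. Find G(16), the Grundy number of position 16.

0

n :  0  1  2  3  4  5  6  7  8  9 10 11 12 13 14 15 16
G :  0  1  0  1  0  1  0  1  2  3  2  3  2  3  2  3  0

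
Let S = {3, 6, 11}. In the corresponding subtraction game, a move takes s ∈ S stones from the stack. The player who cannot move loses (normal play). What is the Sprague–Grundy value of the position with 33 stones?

2

G(0) = 0
G(1) = mex{} = 0
G(2) = mex{} = 0
G(3) = mex{0} = 1
G(4) = mex{0} = 1
G(5) = mex{0} = 1
G(6) = mex{1,0} = 2
G(7) = mex{1,0} = 2
G(8) = mex{1,0} = 2
G(9) = mex{2,1} = 0
G(10) = mex{2,1} = 0
G(11) = mex{2,1,0} = 3
G(12) = mex{0,2,0} = 1
G(13) = mex{0,2,0} = 1
G(14) = mex{3,2,1} = 0
G(15) = mex{1,0,1} = 2
G(16) = mex{1,0,1} = 2
G(17) = mex{0,3,2} = 1
G(18) = mex{2,1,2} = 0
G(19) = mex{2,1,2} = 0
G(20) = mex{1,0,0} = 2
G(21) = mex{0,2,0} = 1
G(22) = mex{0,2,3} = 1
G(23) = mex{2,1,1} = 0
G(24) = mex{1,0,1} = 2
G(25) = mex{1,0,0} = 2
G(26) = mex{0,2,2} = 1
G(27) = mex{2,1,2} = 0
G(28) = mex{2,1,1} = 0
G(29) = mex{1,0,0} = 2
G(30) = mex{0,2,0} = 1
G(31) = mex{0,2,2} = 1
G(32) = mex{2,1,1} = 0
G(33) = mex{1,0,1} = 2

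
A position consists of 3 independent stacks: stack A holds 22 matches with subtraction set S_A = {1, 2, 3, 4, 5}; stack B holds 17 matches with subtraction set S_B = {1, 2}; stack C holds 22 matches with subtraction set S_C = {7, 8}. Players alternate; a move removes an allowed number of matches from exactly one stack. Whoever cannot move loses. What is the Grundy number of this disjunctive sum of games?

Stack A, S = {1, 2, 3, 4, 5}:
G(0) = 0
G(1) = mex{0} = 1
G(2) = mex{1,0} = 2
G(3) = mex{2,1,0} = 3
G(4) = mex{3,2,1,0} = 4
G(5) = mex{4,3,2,1,0} = 5
G(6) = mex{5,4,3,2,1} = 0
G(7) = mex{0,5,4,3,2} = 1
G(8) = mex{1,0,5,4,3} = 2
G(9) = mex{2,1,0,5,4} = 3
G(10) = mex{3,2,1,0,5} = 4
G(11) = mex{4,3,2,1,0} = 5
G(12) = mex{5,4,3,2,1} = 0
G(13) = mex{0,5,4,3,2} = 1
G(14) = mex{1,0,5,4,3} = 2
G(15) = mex{2,1,0,5,4} = 3
G(16) = mex{3,2,1,0,5} = 4
G(17) = mex{4,3,2,1,0} = 5
G(18) = mex{5,4,3,2,1} = 0
G(19) = mex{0,5,4,3,2} = 1
G(20) = mex{1,0,5,4,3} = 2
G(21) = mex{2,1,0,5,4} = 3
G(22) = mex{3,2,1,0,5} = 4
G_A(22) = 4.
Stack B, S = {1, 2}:
n :  0  1  2  3  4  5  6  7  8  9 10 11 12 13 14 15 16 17
G :  0  1  2  0  1  2  0  1  2  0  1  2  0  1  2  0  1  2
G_B(17) = 2.
Stack C, S = {7, 8}:
n :  0  1  2  3  4  5  6  7  8  9 10 11 12 13 14 15 16 17 18 19 20 21 22
G :  0  0  0  0  0  0  0  1  1  1  1  1  1  1  2  0  0  0  0  0  0  0  1
G_C(22) = 1.
Combined Grundy value = 4 ⊕ 2 ⊕ 1 = 7.

7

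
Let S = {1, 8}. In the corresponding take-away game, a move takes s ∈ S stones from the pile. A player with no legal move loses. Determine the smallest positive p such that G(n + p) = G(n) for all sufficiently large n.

9

G(0) = 0
G(1) = mex{0} = 1
G(2) = mex{1} = 0
G(3) = mex{0} = 1
G(4) = mex{1} = 0
G(5) = mex{0} = 1
G(6) = mex{1} = 0
G(7) = mex{0} = 1
G(8) = mex{1,0} = 2
G(9) = mex{2,1} = 0
G(10) = mex{0,0} = 1
G(11) = mex{1,1} = 0
G(12) = mex{0,0} = 1
G(13) = mex{1,1} = 0
G(14) = mex{0,0} = 1
G(15) = mex{1,1} = 0
G(16) = mex{0,2} = 1
G(17) = mex{1,0} = 2
G(18) = mex{2,1} = 0
G(19) = mex{0,0} = 1
G(n+9) = G(n) holds for n = 0,…,7 (a full window of length max(S) = 8), so the sequence is purely periodic with period 9.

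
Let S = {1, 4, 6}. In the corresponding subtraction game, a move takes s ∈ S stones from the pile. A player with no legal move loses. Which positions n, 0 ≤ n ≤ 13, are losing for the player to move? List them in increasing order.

G(0) = 0
G(1) = mex{0} = 1
G(2) = mex{1} = 0
G(3) = mex{0} = 1
G(4) = mex{1,0} = 2
G(5) = mex{2,1} = 0
G(6) = mex{0,0,0} = 1
G(7) = mex{1,1,1} = 0
G(8) = mex{0,2,0} = 1
G(9) = mex{1,0,1} = 2
G(10) = mex{2,1,2} = 0
G(11) = mex{0,0,0} = 1
G(12) = mex{1,1,1} = 0
G(13) = mex{0,2,0} = 1
P-positions are exactly the n with G(n) = 0.

0, 2, 5, 7, 10, 12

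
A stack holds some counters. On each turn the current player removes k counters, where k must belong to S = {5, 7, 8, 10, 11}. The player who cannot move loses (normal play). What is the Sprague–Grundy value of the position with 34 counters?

0

n :  0  1  2  3  4  5  6  7  8  9 10 11 12 13 14 15 16 17 18 19 20 21 22 23 24 25 26 27 28 29 30 31 32 33 34
G :  0  0  0  0  0  1  1  1  1  1  2  2  2  2  2  3  0  0  0  0  0  1  1  1  1  1  2  2  2  2  2  3  0  0  0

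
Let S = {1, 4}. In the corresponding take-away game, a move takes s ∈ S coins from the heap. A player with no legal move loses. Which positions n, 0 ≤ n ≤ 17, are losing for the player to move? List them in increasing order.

n :  0  1  2  3  4  5  6  7  8  9 10 11 12 13 14 15 16 17
G :  0  1  0  1  2  0  1  0  1  2  0  1  0  1  2  0  1  0
P-positions are exactly the n with G(n) = 0.

0, 2, 5, 7, 10, 12, 15, 17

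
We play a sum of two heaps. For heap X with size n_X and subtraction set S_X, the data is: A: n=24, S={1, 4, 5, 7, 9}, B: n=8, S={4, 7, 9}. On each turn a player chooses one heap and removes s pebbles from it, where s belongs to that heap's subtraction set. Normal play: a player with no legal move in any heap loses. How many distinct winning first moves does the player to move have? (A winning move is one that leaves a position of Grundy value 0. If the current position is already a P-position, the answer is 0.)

2

Heap A, S = {1, 4, 5, 7, 9}:
G(0) = 0
G(1) = mex{0} = 1
G(2) = mex{1} = 0
G(3) = mex{0} = 1
G(4) = mex{1,0} = 2
G(5) = mex{2,1,0} = 3
G(6) = mex{3,0,1} = 2
G(7) = mex{2,1,0,0} = 3
G(8) = mex{3,2,1,1} = 0
G(9) = mex{0,3,2,0,0} = 1
G(10) = mex{1,2,3,1,1} = 0
G(11) = mex{0,3,2,2,0} = 1
G(12) = mex{1,0,3,3,1} = 2
G(13) = mex{2,1,0,2,2} = 3
G(14) = mex{3,0,1,3,3} = 2
G(15) = mex{2,1,0,0,2} = 3
G(16) = mex{3,2,1,1,3} = 0
G(17) = mex{0,3,2,0,0} = 1
G(18) = mex{1,2,3,1,1} = 0
G(19) = mex{0,3,2,2,0} = 1
G(20) = mex{1,0,3,3,1} = 2
G(21) = mex{2,1,0,2,2} = 3
G(22) = mex{3,0,1,3,3} = 2
G(23) = mex{2,1,0,0,2} = 3
G(24) = mex{3,2,1,1,3} = 0
G_A(24) = 0.
Heap B, S = {4, 7, 9}:
n : 0 1 2 3 4 5 6 7 8
G : 0 0 0 0 1 1 1 1 2
G_B(8) = 2.
Combined Grundy value = 0 ⊕ 2 = 2.
A winning move leaves total XOR = 0, i.e. changes one component's Grundy value g to g ⊕ X where X is the current total.
Heap A: need g' = 0⊕2 = 2. Options: 24−1→G=3, 24−4→G=2, 24−5→G=1, 24−7→G=1, 24−9→G=3. Hits: 1.
Heap B: need g' = 2⊕2 = 0. Options: 8−4→G=1, 8−7→G=0. Hits: 1.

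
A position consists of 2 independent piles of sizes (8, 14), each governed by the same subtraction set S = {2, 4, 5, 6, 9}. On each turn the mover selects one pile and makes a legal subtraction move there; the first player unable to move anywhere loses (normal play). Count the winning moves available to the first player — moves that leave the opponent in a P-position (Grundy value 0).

2

All piles use S = {2, 4, 5, 6, 9}:
n :  0  1  2  3  4  5  6  7  8  9 10 11 12 13 14
G :  0  0  1  1  2  2  3  3  0  4  1  0  2  1  3
Pile A: G(8) = 0.
Pile B: G(14) = 3.
Combined Grundy value = 0 ⊕ 3 = 3.
A winning move leaves total XOR = 0, i.e. changes one component's Grundy value g to g ⊕ X where X is the current total.
Pile A: need g' = 0⊕3 = 3. Options: 8−2→G=3, 8−4→G=2, 8−5→G=1, 8−6→G=1. Hits: 1.
Pile B: need g' = 3⊕3 = 0. Options: 14−2→G=2, 14−4→G=1, 14−5→G=4, 14−6→G=0, 14−9→G=2. Hits: 1.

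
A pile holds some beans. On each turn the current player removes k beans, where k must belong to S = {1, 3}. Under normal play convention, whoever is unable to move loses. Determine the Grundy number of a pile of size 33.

1

G(0) = 0
G(1) = mex{0} = 1
G(2) = mex{1} = 0
G(3) = mex{0,0} = 1
G(4) = mex{1,1} = 0
G(5) = mex{0,0} = 1
G(6) = mex{1,1} = 0
G(7) = mex{0,0} = 1
G(8) = mex{1,1} = 0
G(9) = mex{0,0} = 1
G(10) = mex{1,1} = 0
G(11) = mex{0,0} = 1
G(12) = mex{1,1} = 0
G(13) = mex{0,0} = 1
G(14) = mex{1,1} = 0
G(15) = mex{0,0} = 1
G(16) = mex{1,1} = 0
G(17) = mex{0,0} = 1
G(18) = mex{1,1} = 0
G(19) = mex{0,0} = 1
G(20) = mex{1,1} = 0
G(21) = mex{0,0} = 1
G(22) = mex{1,1} = 0
G(23) = mex{0,0} = 1
G(24) = mex{1,1} = 0
G(25) = mex{0,0} = 1
G(26) = mex{1,1} = 0
G(27) = mex{0,0} = 1
G(28) = mex{1,1} = 0
G(29) = mex{0,0} = 1
G(30) = mex{1,1} = 0
G(31) = mex{0,0} = 1
G(32) = mex{1,1} = 0
G(33) = mex{0,0} = 1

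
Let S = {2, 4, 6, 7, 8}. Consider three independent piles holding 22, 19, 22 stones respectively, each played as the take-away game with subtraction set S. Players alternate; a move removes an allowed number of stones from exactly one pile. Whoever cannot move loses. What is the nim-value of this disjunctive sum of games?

4

All piles use S = {2, 4, 6, 7, 8}:
n :  0  1  2  3  4  5  6  7  8  9 10 11 12 13 14 15 16 17 18 19 20 21 22
G :  0  0  1  1  2  2  3  3  4  4  0  0  1  1  2  2  3  3  4  4  0  0  1
Pile A: G(22) = 1.
Pile B: G(19) = 4.
Pile C: G(22) = 1.
Combined Grundy value = 1 ⊕ 4 ⊕ 1 = 4.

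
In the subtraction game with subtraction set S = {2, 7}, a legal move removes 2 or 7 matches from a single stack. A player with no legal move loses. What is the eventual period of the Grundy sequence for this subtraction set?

9

n :  0  1  2  3  4  5  6  7  8  9 10 11 12 13 14 15 16 17 18 19
G :  0  0  1  1  0  0  1  1  2  0  0  1  1  0  0  1  1  2  0  0
G(n+9) = G(n) holds for n = 0,…,6 (a full window of length max(S) = 7), so the sequence is purely periodic with period 9.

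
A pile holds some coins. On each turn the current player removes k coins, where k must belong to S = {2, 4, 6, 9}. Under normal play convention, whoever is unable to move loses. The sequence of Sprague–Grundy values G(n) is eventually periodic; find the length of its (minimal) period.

n :  0  1  2  3  4  5  6  7  8  9 10 11 12 13 14 15 16 17 18 19 20 21 22 23 24 25 26 27 28
G :  0  0  1  1  2  2  3  3  0  4  1  0  2  1  3  2  0  3  1  0  2  1  3  2  0  3  1  0  2
From n = 10 onward G(n+8) = G(n); since this holds over max(S) = 9 consecutive positions the period is 8 (pre-period 10).

8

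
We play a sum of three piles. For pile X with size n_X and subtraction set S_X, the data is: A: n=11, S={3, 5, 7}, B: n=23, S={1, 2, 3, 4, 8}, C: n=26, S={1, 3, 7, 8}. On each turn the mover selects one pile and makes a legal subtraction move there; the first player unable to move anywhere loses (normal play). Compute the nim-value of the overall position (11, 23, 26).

Pile A, S = {3, 5, 7}:
n :  0  1  2  3  4  5  6  7  8  9 10 11
G :  0  0  0  1  1  1  2  2  2  3  0  0
G_A(11) = 0.
Pile B, S = {1, 2, 3, 4, 8}:
G(0) = 0
G(1) = mex{0} = 1
G(2) = mex{1,0} = 2
G(3) = mex{2,1,0} = 3
G(4) = mex{3,2,1,0} = 4
G(5) = mex{4,3,2,1} = 0
G(6) = mex{0,4,3,2} = 1
G(7) = mex{1,0,4,3} = 2
G(8) = mex{2,1,0,4,0} = 3
G(9) = mex{3,2,1,0,1} = 4
G(10) = mex{4,3,2,1,2} = 0
G(11) = mex{0,4,3,2,3} = 1
G(12) = mex{1,0,4,3,4} = 2
G(13) = mex{2,1,0,4,0} = 3
G(14) = mex{3,2,1,0,1} = 4
G(15) = mex{4,3,2,1,2} = 0
G(16) = mex{0,4,3,2,3} = 1
G(17) = mex{1,0,4,3,4} = 2
G(18) = mex{2,1,0,4,0} = 3
G(19) = mex{3,2,1,0,1} = 4
G(20) = mex{4,3,2,1,2} = 0
G(21) = mex{0,4,3,2,3} = 1
G(22) = mex{1,0,4,3,4} = 2
G(23) = mex{2,1,0,4,0} = 3
G_B(23) = 3.
Pile C, S = {1, 3, 7, 8}:
n :  0  1  2  3  4  5  6  7  8  9 10 11 12 13 14 15 16 17 18 19 20 21 22 23 24 25 26
G :  0  1  0  1  0  1  0  1  2  3  2  3  2  3  2  0  1  0  1  0  1  0  1  2  3  2  3
G_C(26) = 3.
Combined Grundy value = 0 ⊕ 3 ⊕ 3 = 0.

0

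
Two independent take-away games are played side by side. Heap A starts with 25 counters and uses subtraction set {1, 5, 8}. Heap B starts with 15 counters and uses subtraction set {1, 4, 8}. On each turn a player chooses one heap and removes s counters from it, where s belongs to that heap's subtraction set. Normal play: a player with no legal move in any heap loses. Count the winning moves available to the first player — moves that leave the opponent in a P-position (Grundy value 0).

Heap A, S = {1, 5, 8}:
G(0) = 0
G(1) = mex{0} = 1
G(2) = mex{1} = 0
G(3) = mex{0} = 1
G(4) = mex{1} = 0
G(5) = mex{0,0} = 1
G(6) = mex{1,1} = 0
G(7) = mex{0,0} = 1
G(8) = mex{1,1,0} = 2
G(9) = mex{2,0,1} = 3
G(10) = mex{3,1,0} = 2
G(11) = mex{2,0,1} = 3
G(12) = mex{3,1,0} = 2
G(13) = mex{2,2,1} = 0
G(14) = mex{0,3,0} = 1
G(15) = mex{1,2,1} = 0
G(16) = mex{0,3,2} = 1
G(17) = mex{1,2,3} = 0
G(18) = mex{0,0,2} = 1
G(19) = mex{1,1,3} = 0
G(20) = mex{0,0,2} = 1
G(21) = mex{1,1,0} = 2
G(22) = mex{2,0,1} = 3
G(23) = mex{3,1,0} = 2
G(24) = mex{2,0,1} = 3
G(25) = mex{3,1,0} = 2
G_A(25) = 2.
Heap B, S = {1, 4, 8}:
G(0) = 0
G(1) = mex{0} = 1
G(2) = mex{1} = 0
G(3) = mex{0} = 1
G(4) = mex{1,0} = 2
G(5) = mex{2,1} = 0
G(6) = mex{0,0} = 1
G(7) = mex{1,1} = 0
G(8) = mex{0,2,0} = 1
G(9) = mex{1,0,1} = 2
G(10) = mex{2,1,0} = 3
G(11) = mex{3,0,1} = 2
G(12) = mex{2,1,2} = 0
G(13) = mex{0,2,0} = 1
G(14) = mex{1,3,1} = 0
G(15) = mex{0,2,0} = 1
G_B(15) = 1.
Combined Grundy value = 2 ⊕ 1 = 3.
A winning move leaves total XOR = 0, i.e. changes one component's Grundy value g to g ⊕ X where X is the current total.
Heap A: need g' = 2⊕3 = 1. Options: 25−1→G=3, 25−5→G=1, 25−8→G=0. Hits: 1.
Heap B: need g' = 1⊕3 = 2. Options: 15−1→G=0, 15−4→G=2, 15−8→G=0. Hits: 1.

2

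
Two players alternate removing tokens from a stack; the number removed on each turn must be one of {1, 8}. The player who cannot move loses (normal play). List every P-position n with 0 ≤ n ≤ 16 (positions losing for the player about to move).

n :  0  1  2  3  4  5  6  7  8  9 10 11 12 13 14 15 16
G :  0  1  0  1  0  1  0  1  2  0  1  0  1  0  1  0  1
P-positions are exactly the n with G(n) = 0.

0, 2, 4, 6, 9, 11, 13, 15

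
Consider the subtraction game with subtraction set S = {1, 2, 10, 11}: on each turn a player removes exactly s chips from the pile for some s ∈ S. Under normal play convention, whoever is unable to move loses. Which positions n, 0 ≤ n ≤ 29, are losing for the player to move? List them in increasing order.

G(0) = 0
G(1) = mex{0} = 1
G(2) = mex{1,0} = 2
G(3) = mex{2,1} = 0
G(4) = mex{0,2} = 1
G(5) = mex{1,0} = 2
G(6) = mex{2,1} = 0
G(7) = mex{0,2} = 1
G(8) = mex{1,0} = 2
G(9) = mex{2,1} = 0
G(10) = mex{0,2,0} = 1
G(11) = mex{1,0,1,0} = 2
G(12) = mex{2,1,2,1} = 0
G(13) = mex{0,2,0,2} = 1
G(14) = mex{1,0,1,0} = 2
G(15) = mex{2,1,2,1} = 0
G(16) = mex{0,2,0,2} = 1
G(17) = mex{1,0,1,0} = 2
G(18) = mex{2,1,2,1} = 0
G(19) = mex{0,2,0,2} = 1
G(20) = mex{1,0,1,0} = 2
G(21) = mex{2,1,2,1} = 0
G(22) = mex{0,2,0,2} = 1
G(23) = mex{1,0,1,0} = 2
G(24) = mex{2,1,2,1} = 0
G(25) = mex{0,2,0,2} = 1
G(26) = mex{1,0,1,0} = 2
G(27) = mex{2,1,2,1} = 0
G(28) = mex{0,2,0,2} = 1
G(29) = mex{1,0,1,0} = 2
P-positions are exactly the n with G(n) = 0.

0, 3, 6, 9, 12, 15, 18, 21, 24, 27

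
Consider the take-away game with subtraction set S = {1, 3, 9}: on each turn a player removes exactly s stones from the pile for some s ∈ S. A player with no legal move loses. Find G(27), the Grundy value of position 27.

1

n :  0  1  2  3  4  5  6  7  8  9 10 11 12 13 14 15 16 17 18 19 20 21 22 23 24 25 26 27
G :  0  1  0  1  0  1  0  1  0  1  0  1  0  1  0  1  0  1  0  1  0  1  0  1  0  1  0  1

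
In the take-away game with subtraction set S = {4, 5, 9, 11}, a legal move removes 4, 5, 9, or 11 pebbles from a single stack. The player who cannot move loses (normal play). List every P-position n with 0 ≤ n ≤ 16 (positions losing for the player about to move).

n :  0  1  2  3  4  5  6  7  8  9 10 11 12 13 14 15 16
G :  0  0  0  0  1  1  1  1  2  2  2  2  3  3  3  0  0
P-positions are exactly the n with G(n) = 0.

0, 1, 2, 3, 15, 16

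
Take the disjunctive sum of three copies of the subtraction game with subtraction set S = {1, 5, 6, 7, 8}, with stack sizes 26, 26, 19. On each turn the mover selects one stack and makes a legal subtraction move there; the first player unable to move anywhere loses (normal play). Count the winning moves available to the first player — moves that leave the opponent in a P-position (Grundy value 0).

5

All stacks use S = {1, 5, 6, 7, 8}:
G(0) = 0
G(1) = mex{0} = 1
G(2) = mex{1} = 0
G(3) = mex{0} = 1
G(4) = mex{1} = 0
G(5) = mex{0,0} = 1
G(6) = mex{1,1,0} = 2
G(7) = mex{2,0,1,0} = 3
G(8) = mex{3,1,0,1,0} = 2
G(9) = mex{2,0,1,0,1} = 3
G(10) = mex{3,1,0,1,0} = 2
G(11) = mex{2,2,1,0,1} = 3
G(12) = mex{3,3,2,1,0} = 4
G(13) = mex{4,2,3,2,1} = 0
G(14) = mex{0,3,2,3,2} = 1
G(15) = mex{1,2,3,2,3} = 0
G(16) = mex{0,3,2,3,2} = 1
G(17) = mex{1,4,3,2,3} = 0
G(18) = mex{0,0,4,3,2} = 1
G(19) = mex{1,1,0,4,3} = 2
G(20) = mex{2,0,1,0,4} = 3
G(21) = mex{3,1,0,1,0} = 2
G(22) = mex{2,0,1,0,1} = 3
G(23) = mex{3,1,0,1,0} = 2
G(24) = mex{2,2,1,0,1} = 3
G(25) = mex{3,3,2,1,0} = 4
G(26) = mex{4,2,3,2,1} = 0
Stack A: G(26) = 0.
Stack B: G(26) = 0.
Stack C: G(19) = 2.
Combined Grundy value = 0 ⊕ 0 ⊕ 2 = 2.
A winning move leaves total XOR = 0, i.e. changes one component's Grundy value g to g ⊕ X where X is the current total.
Stack A: need g' = 0⊕2 = 2. Options: 26−1→G=4, 26−5→G=2, 26−6→G=3, 26−7→G=2, 26−8→G=1. Hits: 2.
Stack B: need g' = 0⊕2 = 2. Options: 26−1→G=4, 26−5→G=2, 26−6→G=3, 26−7→G=2, 26−8→G=1. Hits: 2.
Stack C: need g' = 2⊕2 = 0. Options: 19−1→G=1, 19−5→G=1, 19−6→G=0, 19−7→G=4, 19−8→G=3. Hits: 1.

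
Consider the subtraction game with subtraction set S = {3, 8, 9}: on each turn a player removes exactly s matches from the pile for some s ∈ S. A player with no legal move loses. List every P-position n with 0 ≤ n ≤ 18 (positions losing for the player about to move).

n :  0  1  2  3  4  5  6  7  8  9 10 11 12 13 14 15 16 17 18
G :  0  0  0  1  1  1  0  0  2  1  1  3  0  0  2  1  1  0  0
P-positions are exactly the n with G(n) = 0.

0, 1, 2, 6, 7, 12, 13, 17, 18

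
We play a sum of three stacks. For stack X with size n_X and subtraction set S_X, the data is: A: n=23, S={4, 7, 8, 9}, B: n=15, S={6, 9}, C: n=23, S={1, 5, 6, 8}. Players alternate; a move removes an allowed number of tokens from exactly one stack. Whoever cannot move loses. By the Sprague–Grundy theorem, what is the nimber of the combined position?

Stack A, S = {4, 7, 8, 9}:
G(0) = 0
G(1) = mex{} = 0
G(2) = mex{} = 0
G(3) = mex{} = 0
G(4) = mex{0} = 1
G(5) = mex{0} = 1
G(6) = mex{0} = 1
G(7) = mex{0,0} = 1
G(8) = mex{1,0,0} = 2
G(9) = mex{1,0,0,0} = 2
G(10) = mex{1,0,0,0} = 2
G(11) = mex{1,1,0,0} = 2
G(12) = mex{2,1,1,0} = 3
G(13) = mex{2,1,1,1} = 0
G(14) = mex{2,1,1,1} = 0
G(15) = mex{2,2,1,1} = 0
G(16) = mex{3,2,2,1} = 0
G(17) = mex{0,2,2,2} = 1
G(18) = mex{0,2,2,2} = 1
G(19) = mex{0,3,2,2} = 1
G(20) = mex{0,0,3,2} = 1
G(21) = mex{1,0,0,3} = 2
G(22) = mex{1,0,0,0} = 2
G(23) = mex{1,0,0,0} = 2
G_A(23) = 2.
Stack B, S = {6, 9}:
G(0) = 0
G(1) = mex{} = 0
G(2) = mex{} = 0
G(3) = mex{} = 0
G(4) = mex{} = 0
G(5) = mex{} = 0
G(6) = mex{0} = 1
G(7) = mex{0} = 1
G(8) = mex{0} = 1
G(9) = mex{0,0} = 1
G(10) = mex{0,0} = 1
G(11) = mex{0,0} = 1
G(12) = mex{1,0} = 2
G(13) = mex{1,0} = 2
G(14) = mex{1,0} = 2
G(15) = mex{1,1} = 0
G_B(15) = 0.
Stack C, S = {1, 5, 6, 8}:
n :  0  1  2  3  4  5  6  7  8  9 10 11 12 13 14 15 16 17 18 19 20 21 22 23
G :  0  1  0  1  0  1  2  3  2  3  2  0  1  0  1  0  1  2  3  2  3  2  0  1
G_C(23) = 1.
Combined Grundy value = 2 ⊕ 0 ⊕ 1 = 3.

3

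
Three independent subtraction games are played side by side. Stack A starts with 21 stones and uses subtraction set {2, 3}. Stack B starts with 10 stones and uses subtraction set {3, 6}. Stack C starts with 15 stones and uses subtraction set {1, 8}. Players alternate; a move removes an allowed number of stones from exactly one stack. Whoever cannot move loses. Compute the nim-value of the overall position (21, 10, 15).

0

Stack A, S = {2, 3}:
n :  0  1  2  3  4  5  6  7  8  9 10 11 12 13 14 15 16 17 18 19 20 21
G :  0  0  1  1  2  0  0  1  1  2  0  0  1  1  2  0  0  1  1  2  0  0
G_A(21) = 0.
Stack B, S = {3, 6}:
n :  0  1  2  3  4  5  6  7  8  9 10
G :  0  0  0  1  1  1  2  2  2  0  0
G_B(10) = 0.
Stack C, S = {1, 8}:
n :  0  1  2  3  4  5  6  7  8  9 10 11 12 13 14 15
G :  0  1  0  1  0  1  0  1  2  0  1  0  1  0  1  0
G_C(15) = 0.
Combined Grundy value = 0 ⊕ 0 ⊕ 0 = 0.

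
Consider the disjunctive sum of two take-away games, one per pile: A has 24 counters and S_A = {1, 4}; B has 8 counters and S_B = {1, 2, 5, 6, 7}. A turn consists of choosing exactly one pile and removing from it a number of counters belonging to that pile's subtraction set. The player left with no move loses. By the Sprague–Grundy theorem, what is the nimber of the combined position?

Pile A, S = {1, 4}:
n :  0  1  2  3  4  5  6  7  8  9 10 11 12 13 14 15 16 17 18 19 20 21 22 23 24
G :  0  1  0  1  2  0  1  0  1  2  0  1  0  1  2  0  1  0  1  2  0  1  0  1  2
G_A(24) = 2.
Pile B, S = {1, 2, 5, 6, 7}:
n : 0 1 2 3 4 5 6 7 8
G : 0 1 2 0 1 2 3 4 5
G_B(8) = 5.
Combined Grundy value = 2 ⊕ 5 = 7.

7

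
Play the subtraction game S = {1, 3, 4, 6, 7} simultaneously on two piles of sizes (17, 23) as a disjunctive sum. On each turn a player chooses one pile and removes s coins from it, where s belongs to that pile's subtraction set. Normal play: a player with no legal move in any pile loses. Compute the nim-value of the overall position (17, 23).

All piles use S = {1, 3, 4, 6, 7}:
n :  0  1  2  3  4  5  6  7  8  9 10 11 12 13 14 15 16 17 18 19 20 21 22 23
G :  0  1  0  1  2  3  2  3  4  5  0  1  0  1  2  3  2  3  4  5  0  1  0  1
Pile A: G(17) = 3.
Pile B: G(23) = 1.
Combined Grundy value = 3 ⊕ 1 = 2.

2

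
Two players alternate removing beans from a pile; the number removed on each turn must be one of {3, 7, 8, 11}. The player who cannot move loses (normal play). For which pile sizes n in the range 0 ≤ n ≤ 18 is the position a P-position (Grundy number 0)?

G(0) = 0
G(1) = mex{} = 0
G(2) = mex{} = 0
G(3) = mex{0} = 1
G(4) = mex{0} = 1
G(5) = mex{0} = 1
G(6) = mex{1} = 0
G(7) = mex{1,0} = 2
G(8) = mex{1,0,0} = 2
G(9) = mex{0,0,0} = 1
G(10) = mex{2,1,0} = 3
G(11) = mex{2,1,1,0} = 3
G(12) = mex{1,1,1,0} = 2
G(13) = mex{3,0,1,0} = 2
G(14) = mex{3,2,0,1} = 4
G(15) = mex{2,2,2,1} = 0
G(16) = mex{2,1,2,1} = 0
G(17) = mex{4,3,1,0} = 2
G(18) = mex{0,3,3,2} = 1
P-positions are exactly the n with G(n) = 0.

0, 1, 2, 6, 15, 16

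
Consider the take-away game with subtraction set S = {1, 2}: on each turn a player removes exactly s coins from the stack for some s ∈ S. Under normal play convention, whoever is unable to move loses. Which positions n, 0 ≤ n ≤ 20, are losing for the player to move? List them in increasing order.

0, 3, 6, 9, 12, 15, 18

G(0) = 0
G(1) = mex{0} = 1
G(2) = mex{1,0} = 2
G(3) = mex{2,1} = 0
G(4) = mex{0,2} = 1
G(5) = mex{1,0} = 2
G(6) = mex{2,1} = 0
G(7) = mex{0,2} = 1
G(8) = mex{1,0} = 2
G(9) = mex{2,1} = 0
G(10) = mex{0,2} = 1
G(11) = mex{1,0} = 2
G(12) = mex{2,1} = 0
G(13) = mex{0,2} = 1
G(14) = mex{1,0} = 2
G(15) = mex{2,1} = 0
G(16) = mex{0,2} = 1
G(17) = mex{1,0} = 2
G(18) = mex{2,1} = 0
G(19) = mex{0,2} = 1
G(20) = mex{1,0} = 2
P-positions are exactly the n with G(n) = 0.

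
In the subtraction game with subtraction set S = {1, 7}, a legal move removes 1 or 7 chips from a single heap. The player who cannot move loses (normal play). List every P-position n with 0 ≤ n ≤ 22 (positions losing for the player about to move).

n :  0  1  2  3  4  5  6  7  8  9 10 11 12 13 14 15 16 17 18 19 20 21 22
G :  0  1  0  1  0  1  0  1  0  1  0  1  0  1  0  1  0  1  0  1  0  1  0
P-positions are exactly the n with G(n) = 0.

0, 2, 4, 6, 8, 10, 12, 14, 16, 18, 20, 22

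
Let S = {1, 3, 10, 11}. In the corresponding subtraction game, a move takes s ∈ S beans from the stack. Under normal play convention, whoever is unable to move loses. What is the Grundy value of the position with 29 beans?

G(0) = 0
G(1) = mex{0} = 1
G(2) = mex{1} = 0
G(3) = mex{0,0} = 1
G(4) = mex{1,1} = 0
G(5) = mex{0,0} = 1
G(6) = mex{1,1} = 0
G(7) = mex{0,0} = 1
G(8) = mex{1,1} = 0
G(9) = mex{0,0} = 1
G(10) = mex{1,1,0} = 2
G(11) = mex{2,0,1,0} = 3
G(12) = mex{3,1,0,1} = 2
G(13) = mex{2,2,1,0} = 3
G(14) = mex{3,3,0,1} = 2
G(15) = mex{2,2,1,0} = 3
G(16) = mex{3,3,0,1} = 2
G(17) = mex{2,2,1,0} = 3
G(18) = mex{3,3,0,1} = 2
G(19) = mex{2,2,1,0} = 3
G(20) = mex{3,3,2,1} = 0
G(21) = mex{0,2,3,2} = 1
G(22) = mex{1,3,2,3} = 0
G(23) = mex{0,0,3,2} = 1
G(24) = mex{1,1,2,3} = 0
G(25) = mex{0,0,3,2} = 1
G(26) = mex{1,1,2,3} = 0
G(27) = mex{0,0,3,2} = 1
G(28) = mex{1,1,2,3} = 0
G(29) = mex{0,0,3,2} = 1

1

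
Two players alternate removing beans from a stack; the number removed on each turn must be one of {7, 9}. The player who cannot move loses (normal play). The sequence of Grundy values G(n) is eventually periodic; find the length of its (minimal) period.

G(0) = 0
G(1) = mex{} = 0
G(2) = mex{} = 0
G(3) = mex{} = 0
G(4) = mex{} = 0
G(5) = mex{} = 0
G(6) = mex{} = 0
G(7) = mex{0} = 1
G(8) = mex{0} = 1
G(9) = mex{0,0} = 1
G(10) = mex{0,0} = 1
G(11) = mex{0,0} = 1
G(12) = mex{0,0} = 1
G(13) = mex{0,0} = 1
G(14) = mex{1,0} = 2
G(15) = mex{1,0} = 2
G(16) = mex{1,1} = 0
G(17) = mex{1,1} = 0
G(18) = mex{1,1} = 0
G(19) = mex{1,1} = 0
G(20) = mex{1,1} = 0
G(21) = mex{2,1} = 0
G(22) = mex{2,1} = 0
G(23) = mex{0,2} = 1
G(24) = mex{0,2} = 1
G(25) = mex{0,0} = 1
G(26) = mex{0,0} = 1
G(27) = mex{0,0} = 1
G(28) = mex{0,0} = 1
G(29) = mex{0,0} = 1
G(30) = mex{1,0} = 2
G(31) = mex{1,0} = 2
G(32) = mex{1,1} = 0
G(33) = mex{1,1} = 0
G(n+16) = G(n) holds for n = 0,…,8 (a full window of length max(S) = 9), so the sequence is purely periodic with period 16.

16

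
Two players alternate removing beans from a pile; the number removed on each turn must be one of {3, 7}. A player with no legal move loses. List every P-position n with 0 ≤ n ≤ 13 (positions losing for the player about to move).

G(0) = 0
G(1) = mex{} = 0
G(2) = mex{} = 0
G(3) = mex{0} = 1
G(4) = mex{0} = 1
G(5) = mex{0} = 1
G(6) = mex{1} = 0
G(7) = mex{1,0} = 2
G(8) = mex{1,0} = 2
G(9) = mex{0,0} = 1
G(10) = mex{2,1} = 0
G(11) = mex{2,1} = 0
G(12) = mex{1,1} = 0
G(13) = mex{0,0} = 1
P-positions are exactly the n with G(n) = 0.

0, 1, 2, 6, 10, 11, 12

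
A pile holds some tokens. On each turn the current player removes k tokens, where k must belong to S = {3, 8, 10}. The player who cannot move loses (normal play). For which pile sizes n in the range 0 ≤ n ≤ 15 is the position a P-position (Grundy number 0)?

n :  0  1  2  3  4  5  6  7  8  9 10 11 12 13 14 15
G :  0  0  0  1  1  1  0  0  2  1  1  3  2  0  2  3
P-positions are exactly the n with G(n) = 0.

0, 1, 2, 6, 7, 13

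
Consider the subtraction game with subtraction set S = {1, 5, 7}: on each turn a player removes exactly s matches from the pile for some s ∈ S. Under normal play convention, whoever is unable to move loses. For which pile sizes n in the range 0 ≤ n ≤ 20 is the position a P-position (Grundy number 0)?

0, 2, 4, 6, 8, 10, 12, 14, 16, 18, 20

G(0) = 0
G(1) = mex{0} = 1
G(2) = mex{1} = 0
G(3) = mex{0} = 1
G(4) = mex{1} = 0
G(5) = mex{0,0} = 1
G(6) = mex{1,1} = 0
G(7) = mex{0,0,0} = 1
G(8) = mex{1,1,1} = 0
G(9) = mex{0,0,0} = 1
G(10) = mex{1,1,1} = 0
G(11) = mex{0,0,0} = 1
G(12) = mex{1,1,1} = 0
G(13) = mex{0,0,0} = 1
G(14) = mex{1,1,1} = 0
G(15) = mex{0,0,0} = 1
G(16) = mex{1,1,1} = 0
G(17) = mex{0,0,0} = 1
G(18) = mex{1,1,1} = 0
G(19) = mex{0,0,0} = 1
G(20) = mex{1,1,1} = 0
P-positions are exactly the n with G(n) = 0.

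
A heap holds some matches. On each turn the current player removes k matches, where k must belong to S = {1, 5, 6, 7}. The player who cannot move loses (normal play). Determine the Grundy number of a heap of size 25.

G(0) = 0
G(1) = mex{0} = 1
G(2) = mex{1} = 0
G(3) = mex{0} = 1
G(4) = mex{1} = 0
G(5) = mex{0,0} = 1
G(6) = mex{1,1,0} = 2
G(7) = mex{2,0,1,0} = 3
G(8) = mex{3,1,0,1} = 2
G(9) = mex{2,0,1,0} = 3
G(10) = mex{3,1,0,1} = 2
G(11) = mex{2,2,1,0} = 3
G(12) = mex{3,3,2,1} = 0
G(13) = mex{0,2,3,2} = 1
G(14) = mex{1,3,2,3} = 0
G(15) = mex{0,2,3,2} = 1
G(16) = mex{1,3,2,3} = 0
G(17) = mex{0,0,3,2} = 1
G(18) = mex{1,1,0,3} = 2
G(19) = mex{2,0,1,0} = 3
G(20) = mex{3,1,0,1} = 2
G(21) = mex{2,0,1,0} = 3
G(22) = mex{3,1,0,1} = 2
G(23) = mex{2,2,1,0} = 3
G(24) = mex{3,3,2,1} = 0
G(25) = mex{0,2,3,2} = 1

1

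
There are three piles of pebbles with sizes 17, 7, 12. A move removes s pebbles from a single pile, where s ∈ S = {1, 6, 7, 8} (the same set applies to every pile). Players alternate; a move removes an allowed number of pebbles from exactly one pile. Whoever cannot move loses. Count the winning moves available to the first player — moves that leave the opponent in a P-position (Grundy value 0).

1

All piles use S = {1, 6, 7, 8}:
n :  0  1  2  3  4  5  6  7  8  9 10 11 12 13 14 15 16 17
G :  0  1  0  1  0  1  2  3  2  3  2  3  4  0  1  0  1  0
Pile A: G(17) = 0.
Pile B: G(7) = 3.
Pile C: G(12) = 4.
Combined Grundy value = 0 ⊕ 3 ⊕ 4 = 7.
A winning move leaves total XOR = 0, i.e. changes one component's Grundy value g to g ⊕ X where X is the current total.
Pile A: need g' = 0⊕7 = 7. Options: 17−1→G=1, 17−6→G=3, 17−7→G=2, 17−8→G=3. Hits: 0.
Pile B: need g' = 3⊕7 = 4. Options: 7−1→G=2, 7−6→G=1, 7−7→G=0. Hits: 0.
Pile C: need g' = 4⊕7 = 3. Options: 12−1→G=3, 12−6→G=2, 12−7→G=1, 12−8→G=0. Hits: 1.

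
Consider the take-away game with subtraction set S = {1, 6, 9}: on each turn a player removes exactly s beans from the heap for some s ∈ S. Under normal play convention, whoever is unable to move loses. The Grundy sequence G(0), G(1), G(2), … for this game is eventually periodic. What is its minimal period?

5

n :  0  1  2  3  4  5  6  7  8  9 10 11 12 13 14 15 16 17 18 19 20 21 22 23 24 25 26
G :  0  1  0  1  0  1  2  0  1  2  3  2  0  1  0  1  2  0  1  0  1  2  0  1  0  1  2
From n = 11 onward G(n+5) = G(n); since this holds over max(S) = 9 consecutive positions the period is 5 (pre-period 11).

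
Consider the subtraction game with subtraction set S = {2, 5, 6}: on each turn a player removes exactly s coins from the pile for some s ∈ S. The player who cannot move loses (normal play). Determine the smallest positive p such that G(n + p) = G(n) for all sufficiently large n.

11

n :  0  1  2  3  4  5  6  7  8  9 10 11 12 13 14 15 16 17 18 19 20 21 22 23
G :  0  0  1  1  0  2  1  3  0  2  1  0  0  1  1  0  2  1  3  0  2  1  0  0
G(n+11) = G(n) holds for n = 0,…,5 (a full window of length max(S) = 6), so the sequence is purely periodic with period 11.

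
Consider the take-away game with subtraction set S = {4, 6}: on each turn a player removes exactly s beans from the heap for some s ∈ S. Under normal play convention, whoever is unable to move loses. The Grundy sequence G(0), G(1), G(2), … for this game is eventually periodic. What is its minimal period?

n :  0  1  2  3  4  5  6  7  8  9 10 11 12 13 14 15 16 17 18 19 20 21
G :  0  0  0  0  1  1  1  1  2  2  0  0  0  0  1  1  1  1  2  2  0  0
G(n+10) = G(n) holds for n = 0,…,5 (a full window of length max(S) = 6), so the sequence is purely periodic with period 10.

10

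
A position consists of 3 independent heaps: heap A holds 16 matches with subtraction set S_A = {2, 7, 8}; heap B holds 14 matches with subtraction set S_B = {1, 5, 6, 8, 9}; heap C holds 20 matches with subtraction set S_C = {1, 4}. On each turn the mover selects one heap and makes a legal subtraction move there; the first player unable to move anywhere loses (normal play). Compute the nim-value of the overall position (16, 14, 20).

1

Heap A, S = {2, 7, 8}:
G(0) = 0
G(1) = mex{} = 0
G(2) = mex{0} = 1
G(3) = mex{0} = 1
G(4) = mex{1} = 0
G(5) = mex{1} = 0
G(6) = mex{0} = 1
G(7) = mex{0,0} = 1
G(8) = mex{1,0,0} = 2
G(9) = mex{1,1,0} = 2
G(10) = mex{2,1,1} = 0
G(11) = mex{2,0,1} = 3
G(12) = mex{0,0,0} = 1
G(13) = mex{3,1,0} = 2
G(14) = mex{1,1,1} = 0
G(15) = mex{2,2,1} = 0
G(16) = mex{0,2,2} = 1
G_A(16) = 1.
Heap B, S = {1, 5, 6, 8, 9}:
G(0) = 0
G(1) = mex{0} = 1
G(2) = mex{1} = 0
G(3) = mex{0} = 1
G(4) = mex{1} = 0
G(5) = mex{0,0} = 1
G(6) = mex{1,1,0} = 2
G(7) = mex{2,0,1} = 3
G(8) = mex{3,1,0,0} = 2
G(9) = mex{2,0,1,1,0} = 3
G(10) = mex{3,1,0,0,1} = 2
G(11) = mex{2,2,1,1,0} = 3
G(12) = mex{3,3,2,0,1} = 4
G(13) = mex{4,2,3,1,0} = 5
G(14) = mex{5,3,2,2,1} = 0
G_B(14) = 0.
Heap C, S = {1, 4}:
G(0) = 0
G(1) = mex{0} = 1
G(2) = mex{1} = 0
G(3) = mex{0} = 1
G(4) = mex{1,0} = 2
G(5) = mex{2,1} = 0
G(6) = mex{0,0} = 1
G(7) = mex{1,1} = 0
G(8) = mex{0,2} = 1
G(9) = mex{1,0} = 2
G(10) = mex{2,1} = 0
G(11) = mex{0,0} = 1
G(12) = mex{1,1} = 0
G(13) = mex{0,2} = 1
G(14) = mex{1,0} = 2
G(15) = mex{2,1} = 0
G(16) = mex{0,0} = 1
G(17) = mex{1,1} = 0
G(18) = mex{0,2} = 1
G(19) = mex{1,0} = 2
G(20) = mex{2,1} = 0
G_C(20) = 0.
Combined Grundy value = 1 ⊕ 0 ⊕ 0 = 1.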